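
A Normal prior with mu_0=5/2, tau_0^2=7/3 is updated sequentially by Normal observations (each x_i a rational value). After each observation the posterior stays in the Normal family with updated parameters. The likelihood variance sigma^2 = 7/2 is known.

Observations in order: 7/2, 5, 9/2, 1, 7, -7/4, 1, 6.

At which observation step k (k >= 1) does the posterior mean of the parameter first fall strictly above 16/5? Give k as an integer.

obs 1: x=7/2 → posterior Normal(29/10, 7/5)
obs 2: x=5 → posterior Normal(7/2, 1)
obs 3: x=9/2 → posterior Normal(67/18, 7/9)
obs 4: x=1 → posterior Normal(71/22, 7/11)
obs 5: x=7 → posterior Normal(99/26, 7/13)
obs 6: x=-7/4 → posterior Normal(46/15, 7/15)
obs 7: x=1 → posterior Normal(48/17, 7/17)
obs 8: x=6 → posterior Normal(60/19, 7/19)

k = 2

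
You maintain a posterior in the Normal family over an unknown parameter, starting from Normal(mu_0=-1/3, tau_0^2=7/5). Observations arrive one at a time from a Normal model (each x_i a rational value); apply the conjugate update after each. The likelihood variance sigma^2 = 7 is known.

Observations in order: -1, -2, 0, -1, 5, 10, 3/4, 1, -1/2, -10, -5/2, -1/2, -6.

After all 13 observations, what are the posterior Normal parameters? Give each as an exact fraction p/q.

obs 1: x=-1 → posterior Normal(-4/9, 7/6)
obs 2: x=-2 → posterior Normal(-2/3, 1)
obs 3: x=0 → posterior Normal(-7/12, 7/8)
obs 4: x=-1 → posterior Normal(-17/27, 7/9)
obs 5: x=5 → posterior Normal(-1/15, 7/10)
obs 6: x=10 → posterior Normal(28/33, 7/11)
obs 7: x=3/4 → posterior Normal(121/144, 7/12)
obs 8: x=1 → posterior Normal(133/156, 7/13)
obs 9: x=-1/2 → posterior Normal(127/168, 1/2)
obs 10: x=-10 → posterior Normal(7/180, 7/15)
obs 11: x=-5/2 → posterior Normal(-23/192, 7/16)
obs 12: x=-1/2 → posterior Normal(-29/204, 7/17)
obs 13: x=-6 → posterior Normal(-101/216, 7/18)

mu_0=-101/216, tau_0^2=7/18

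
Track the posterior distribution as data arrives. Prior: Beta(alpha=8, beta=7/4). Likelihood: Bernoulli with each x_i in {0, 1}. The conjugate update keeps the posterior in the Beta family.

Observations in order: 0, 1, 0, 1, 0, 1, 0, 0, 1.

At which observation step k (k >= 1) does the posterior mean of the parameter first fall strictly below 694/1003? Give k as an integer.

obs 1: x=0 → posterior Beta(8, 11/4)
obs 2: x=1 → posterior Beta(9, 11/4)
obs 3: x=0 → posterior Beta(9, 15/4)
obs 4: x=1 → posterior Beta(10, 15/4)
obs 5: x=0 → posterior Beta(10, 19/4)
obs 6: x=1 → posterior Beta(11, 19/4)
obs 7: x=0 → posterior Beta(11, 23/4)
obs 8: x=0 → posterior Beta(11, 27/4)
obs 9: x=1 → posterior Beta(12, 27/4)

k = 5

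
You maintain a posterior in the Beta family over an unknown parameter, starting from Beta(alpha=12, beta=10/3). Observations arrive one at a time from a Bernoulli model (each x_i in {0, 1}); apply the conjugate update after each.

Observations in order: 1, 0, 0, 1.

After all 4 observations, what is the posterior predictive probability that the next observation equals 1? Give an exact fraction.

obs 1: x=1 → posterior Beta(13, 10/3)
obs 2: x=0 → posterior Beta(13, 13/3)
obs 3: x=0 → posterior Beta(13, 16/3)
obs 4: x=1 → posterior Beta(14, 16/3)

21/29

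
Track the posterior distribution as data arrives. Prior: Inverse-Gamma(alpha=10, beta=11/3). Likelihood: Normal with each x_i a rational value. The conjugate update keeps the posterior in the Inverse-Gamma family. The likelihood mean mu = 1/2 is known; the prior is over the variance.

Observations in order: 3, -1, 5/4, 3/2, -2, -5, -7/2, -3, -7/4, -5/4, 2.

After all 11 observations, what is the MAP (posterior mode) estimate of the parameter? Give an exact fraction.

obs 1: x=3 → posterior Inverse-Gamma(21/2, 163/24)
obs 2: x=-1 → posterior Inverse-Gamma(11, 95/12)
obs 3: x=5/4 → posterior Inverse-Gamma(23/2, 787/96)
obs 4: x=3/2 → posterior Inverse-Gamma(12, 835/96)
obs 5: x=-2 → posterior Inverse-Gamma(25/2, 1135/96)
obs 6: x=-5 → posterior Inverse-Gamma(13, 2587/96)
obs 7: x=-7/2 → posterior Inverse-Gamma(27/2, 3355/96)
obs 8: x=-3 → posterior Inverse-Gamma(14, 3943/96)
obs 9: x=-7/4 → posterior Inverse-Gamma(29/2, 2093/48)
obs 10: x=-5/4 → posterior Inverse-Gamma(15, 4333/96)
obs 11: x=2 → posterior Inverse-Gamma(31/2, 4441/96)

4441/1584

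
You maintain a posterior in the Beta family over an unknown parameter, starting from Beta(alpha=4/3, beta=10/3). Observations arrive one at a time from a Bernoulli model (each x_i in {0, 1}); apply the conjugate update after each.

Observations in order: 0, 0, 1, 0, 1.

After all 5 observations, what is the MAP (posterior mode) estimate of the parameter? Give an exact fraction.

7/23

obs 1: x=0 → posterior Beta(4/3, 13/3)
obs 2: x=0 → posterior Beta(4/3, 16/3)
obs 3: x=1 → posterior Beta(7/3, 16/3)
obs 4: x=0 → posterior Beta(7/3, 19/3)
obs 5: x=1 → posterior Beta(10/3, 19/3)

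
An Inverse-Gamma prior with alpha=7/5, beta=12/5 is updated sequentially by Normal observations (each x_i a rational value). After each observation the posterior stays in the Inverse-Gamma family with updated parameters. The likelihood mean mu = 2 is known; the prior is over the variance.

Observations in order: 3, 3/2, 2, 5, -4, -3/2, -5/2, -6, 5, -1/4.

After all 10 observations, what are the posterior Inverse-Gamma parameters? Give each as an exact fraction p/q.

obs 1: x=3 → posterior Inverse-Gamma(19/10, 29/10)
obs 2: x=3/2 → posterior Inverse-Gamma(12/5, 121/40)
obs 3: x=2 → posterior Inverse-Gamma(29/10, 121/40)
obs 4: x=5 → posterior Inverse-Gamma(17/5, 301/40)
obs 5: x=-4 → posterior Inverse-Gamma(39/10, 1021/40)
obs 6: x=-3/2 → posterior Inverse-Gamma(22/5, 633/20)
obs 7: x=-5/2 → posterior Inverse-Gamma(49/10, 1671/40)
obs 8: x=-6 → posterior Inverse-Gamma(27/5, 2951/40)
obs 9: x=5 → posterior Inverse-Gamma(59/10, 3131/40)
obs 10: x=-1/4 → posterior Inverse-Gamma(32/5, 12929/160)

alpha=32/5, beta=12929/160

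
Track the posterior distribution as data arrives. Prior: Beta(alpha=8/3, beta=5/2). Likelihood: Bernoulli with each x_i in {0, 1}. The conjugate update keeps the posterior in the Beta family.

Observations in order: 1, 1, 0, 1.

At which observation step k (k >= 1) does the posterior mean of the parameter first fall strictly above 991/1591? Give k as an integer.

obs 1: x=1 → posterior Beta(11/3, 5/2)
obs 2: x=1 → posterior Beta(14/3, 5/2)
obs 3: x=0 → posterior Beta(14/3, 7/2)
obs 4: x=1 → posterior Beta(17/3, 7/2)

k = 2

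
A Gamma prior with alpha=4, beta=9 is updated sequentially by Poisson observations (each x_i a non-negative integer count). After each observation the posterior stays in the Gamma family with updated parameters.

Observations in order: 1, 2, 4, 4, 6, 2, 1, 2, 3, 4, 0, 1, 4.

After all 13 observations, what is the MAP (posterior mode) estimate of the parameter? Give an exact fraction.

obs 1: x=1 → posterior Gamma(5, 10)
obs 2: x=2 → posterior Gamma(7, 11)
obs 3: x=4 → posterior Gamma(11, 12)
obs 4: x=4 → posterior Gamma(15, 13)
obs 5: x=6 → posterior Gamma(21, 14)
obs 6: x=2 → posterior Gamma(23, 15)
obs 7: x=1 → posterior Gamma(24, 16)
obs 8: x=2 → posterior Gamma(26, 17)
obs 9: x=3 → posterior Gamma(29, 18)
obs 10: x=4 → posterior Gamma(33, 19)
obs 11: x=0 → posterior Gamma(33, 20)
obs 12: x=1 → posterior Gamma(34, 21)
obs 13: x=4 → posterior Gamma(38, 22)

37/22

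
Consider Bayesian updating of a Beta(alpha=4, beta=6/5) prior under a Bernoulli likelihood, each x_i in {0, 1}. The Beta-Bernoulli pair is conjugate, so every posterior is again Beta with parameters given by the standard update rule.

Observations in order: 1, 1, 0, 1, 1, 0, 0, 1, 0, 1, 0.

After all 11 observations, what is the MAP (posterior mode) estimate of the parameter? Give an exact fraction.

obs 1: x=1 → posterior Beta(5, 6/5)
obs 2: x=1 → posterior Beta(6, 6/5)
obs 3: x=0 → posterior Beta(6, 11/5)
obs 4: x=1 → posterior Beta(7, 11/5)
obs 5: x=1 → posterior Beta(8, 11/5)
obs 6: x=0 → posterior Beta(8, 16/5)
obs 7: x=0 → posterior Beta(8, 21/5)
obs 8: x=1 → posterior Beta(9, 21/5)
obs 9: x=0 → posterior Beta(9, 26/5)
obs 10: x=1 → posterior Beta(10, 26/5)
obs 11: x=0 → posterior Beta(10, 31/5)

45/71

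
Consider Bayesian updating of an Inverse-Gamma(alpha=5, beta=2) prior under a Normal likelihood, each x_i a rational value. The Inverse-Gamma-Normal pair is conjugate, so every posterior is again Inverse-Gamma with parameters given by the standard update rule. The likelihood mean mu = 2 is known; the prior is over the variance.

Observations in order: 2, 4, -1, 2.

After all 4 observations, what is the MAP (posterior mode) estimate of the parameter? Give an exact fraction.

17/16

obs 1: x=2 → posterior Inverse-Gamma(11/2, 2)
obs 2: x=4 → posterior Inverse-Gamma(6, 4)
obs 3: x=-1 → posterior Inverse-Gamma(13/2, 17/2)
obs 4: x=2 → posterior Inverse-Gamma(7, 17/2)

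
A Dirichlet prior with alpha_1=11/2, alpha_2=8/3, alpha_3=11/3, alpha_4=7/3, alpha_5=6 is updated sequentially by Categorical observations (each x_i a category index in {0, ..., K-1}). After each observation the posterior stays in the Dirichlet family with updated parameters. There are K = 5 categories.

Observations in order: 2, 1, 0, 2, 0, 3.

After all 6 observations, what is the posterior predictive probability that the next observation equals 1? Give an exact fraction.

22/157

obs 1: x=2 → posterior Dirichlet(11/2, 8/3, 14/3, 7/3, 6)
obs 2: x=1 → posterior Dirichlet(11/2, 11/3, 14/3, 7/3, 6)
obs 3: x=0 → posterior Dirichlet(13/2, 11/3, 14/3, 7/3, 6)
obs 4: x=2 → posterior Dirichlet(13/2, 11/3, 17/3, 7/3, 6)
obs 5: x=0 → posterior Dirichlet(15/2, 11/3, 17/3, 7/3, 6)
obs 6: x=3 → posterior Dirichlet(15/2, 11/3, 17/3, 10/3, 6)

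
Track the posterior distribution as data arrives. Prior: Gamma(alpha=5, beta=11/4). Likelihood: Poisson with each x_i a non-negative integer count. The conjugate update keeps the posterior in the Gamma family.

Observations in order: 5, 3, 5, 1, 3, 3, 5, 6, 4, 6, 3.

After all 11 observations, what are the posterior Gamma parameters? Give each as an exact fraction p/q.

obs 1: x=5 → posterior Gamma(10, 15/4)
obs 2: x=3 → posterior Gamma(13, 19/4)
obs 3: x=5 → posterior Gamma(18, 23/4)
obs 4: x=1 → posterior Gamma(19, 27/4)
obs 5: x=3 → posterior Gamma(22, 31/4)
obs 6: x=3 → posterior Gamma(25, 35/4)
obs 7: x=5 → posterior Gamma(30, 39/4)
obs 8: x=6 → posterior Gamma(36, 43/4)
obs 9: x=4 → posterior Gamma(40, 47/4)
obs 10: x=6 → posterior Gamma(46, 51/4)
obs 11: x=3 → posterior Gamma(49, 55/4)

alpha=49, beta=55/4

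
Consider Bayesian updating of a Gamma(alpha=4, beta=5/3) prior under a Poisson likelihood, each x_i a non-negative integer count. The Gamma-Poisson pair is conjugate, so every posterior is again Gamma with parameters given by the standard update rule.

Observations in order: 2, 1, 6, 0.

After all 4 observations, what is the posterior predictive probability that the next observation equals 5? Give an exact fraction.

3723338878708032742977/65536000000000000000000

obs 1: x=2 → posterior Gamma(6, 8/3)
obs 2: x=1 → posterior Gamma(7, 11/3)
obs 3: x=6 → posterior Gamma(13, 14/3)
obs 4: x=0 → posterior Gamma(13, 17/3)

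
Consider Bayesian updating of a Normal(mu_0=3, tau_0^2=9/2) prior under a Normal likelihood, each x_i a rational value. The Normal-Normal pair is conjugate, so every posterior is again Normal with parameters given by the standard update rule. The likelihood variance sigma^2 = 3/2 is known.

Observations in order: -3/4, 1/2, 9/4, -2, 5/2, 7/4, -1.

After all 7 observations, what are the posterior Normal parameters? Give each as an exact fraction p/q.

mu_0=51/88, tau_0^2=9/44

obs 1: x=-3/4 → posterior Normal(3/16, 9/8)
obs 2: x=1/2 → posterior Normal(9/28, 9/14)
obs 3: x=9/4 → posterior Normal(9/10, 9/20)
obs 4: x=-2 → posterior Normal(3/13, 9/26)
obs 5: x=5/2 → posterior Normal(21/32, 9/32)
obs 6: x=7/4 → posterior Normal(63/76, 9/38)
obs 7: x=-1 → posterior Normal(51/88, 9/44)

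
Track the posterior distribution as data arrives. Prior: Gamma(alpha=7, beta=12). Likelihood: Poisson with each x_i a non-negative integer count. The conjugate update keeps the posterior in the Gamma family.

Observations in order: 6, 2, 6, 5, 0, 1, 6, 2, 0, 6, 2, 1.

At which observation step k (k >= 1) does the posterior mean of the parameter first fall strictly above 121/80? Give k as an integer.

obs 1: x=6 → posterior Gamma(13, 13)
obs 2: x=2 → posterior Gamma(15, 14)
obs 3: x=6 → posterior Gamma(21, 15)
obs 4: x=5 → posterior Gamma(26, 16)
obs 5: x=0 → posterior Gamma(26, 17)
obs 6: x=1 → posterior Gamma(27, 18)
obs 7: x=6 → posterior Gamma(33, 19)
obs 8: x=2 → posterior Gamma(35, 20)
obs 9: x=0 → posterior Gamma(35, 21)
obs 10: x=6 → posterior Gamma(41, 22)
obs 11: x=2 → posterior Gamma(43, 23)
obs 12: x=1 → posterior Gamma(44, 24)

k = 4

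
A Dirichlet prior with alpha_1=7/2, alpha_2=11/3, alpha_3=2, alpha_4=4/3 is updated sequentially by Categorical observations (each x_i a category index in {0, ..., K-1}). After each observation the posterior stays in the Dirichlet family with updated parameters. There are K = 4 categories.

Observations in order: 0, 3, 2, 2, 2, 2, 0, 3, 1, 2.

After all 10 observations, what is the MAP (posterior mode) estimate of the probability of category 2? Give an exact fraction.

4/11

obs 1: x=0 → posterior Dirichlet(9/2, 11/3, 2, 4/3)
obs 2: x=3 → posterior Dirichlet(9/2, 11/3, 2, 7/3)
obs 3: x=2 → posterior Dirichlet(9/2, 11/3, 3, 7/3)
obs 4: x=2 → posterior Dirichlet(9/2, 11/3, 4, 7/3)
obs 5: x=2 → posterior Dirichlet(9/2, 11/3, 5, 7/3)
obs 6: x=2 → posterior Dirichlet(9/2, 11/3, 6, 7/3)
obs 7: x=0 → posterior Dirichlet(11/2, 11/3, 6, 7/3)
obs 8: x=3 → posterior Dirichlet(11/2, 11/3, 6, 10/3)
obs 9: x=1 → posterior Dirichlet(11/2, 14/3, 6, 10/3)
obs 10: x=2 → posterior Dirichlet(11/2, 14/3, 7, 10/3)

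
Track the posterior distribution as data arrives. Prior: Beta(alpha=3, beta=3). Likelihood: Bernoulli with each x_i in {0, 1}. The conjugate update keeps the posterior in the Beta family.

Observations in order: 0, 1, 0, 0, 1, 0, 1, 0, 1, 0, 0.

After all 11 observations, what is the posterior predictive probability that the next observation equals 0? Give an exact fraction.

obs 1: x=0 → posterior Beta(3, 4)
obs 2: x=1 → posterior Beta(4, 4)
obs 3: x=0 → posterior Beta(4, 5)
obs 4: x=0 → posterior Beta(4, 6)
obs 5: x=1 → posterior Beta(5, 6)
obs 6: x=0 → posterior Beta(5, 7)
obs 7: x=1 → posterior Beta(6, 7)
obs 8: x=0 → posterior Beta(6, 8)
obs 9: x=1 → posterior Beta(7, 8)
obs 10: x=0 → posterior Beta(7, 9)
obs 11: x=0 → posterior Beta(7, 10)

10/17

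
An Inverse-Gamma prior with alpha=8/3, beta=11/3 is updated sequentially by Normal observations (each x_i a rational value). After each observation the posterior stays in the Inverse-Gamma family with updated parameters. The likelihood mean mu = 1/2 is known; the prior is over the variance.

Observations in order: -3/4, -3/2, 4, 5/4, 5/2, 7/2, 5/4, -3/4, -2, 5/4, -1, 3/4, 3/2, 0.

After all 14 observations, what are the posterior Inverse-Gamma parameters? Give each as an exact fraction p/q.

obs 1: x=-3/4 → posterior Inverse-Gamma(19/6, 427/96)
obs 2: x=-3/2 → posterior Inverse-Gamma(11/3, 619/96)
obs 3: x=4 → posterior Inverse-Gamma(25/6, 1207/96)
obs 4: x=5/4 → posterior Inverse-Gamma(14/3, 617/48)
obs 5: x=5/2 → posterior Inverse-Gamma(31/6, 713/48)
obs 6: x=7/2 → posterior Inverse-Gamma(17/3, 929/48)
obs 7: x=5/4 → posterior Inverse-Gamma(37/6, 1885/96)
obs 8: x=-3/4 → posterior Inverse-Gamma(20/3, 245/12)
obs 9: x=-2 → posterior Inverse-Gamma(43/6, 565/24)
obs 10: x=5/4 → posterior Inverse-Gamma(23/3, 2287/96)
obs 11: x=-1 → posterior Inverse-Gamma(49/6, 2395/96)
obs 12: x=3/4 → posterior Inverse-Gamma(26/3, 1199/48)
obs 13: x=3/2 → posterior Inverse-Gamma(55/6, 1223/48)
obs 14: x=0 → posterior Inverse-Gamma(29/3, 1229/48)

alpha=29/3, beta=1229/48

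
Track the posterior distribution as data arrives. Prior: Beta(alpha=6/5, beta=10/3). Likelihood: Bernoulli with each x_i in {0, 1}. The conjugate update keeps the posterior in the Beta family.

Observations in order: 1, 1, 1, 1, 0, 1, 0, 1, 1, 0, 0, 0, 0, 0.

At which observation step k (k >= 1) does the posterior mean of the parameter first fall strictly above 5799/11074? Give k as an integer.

k = 3

obs 1: x=1 → posterior Beta(11/5, 10/3)
obs 2: x=1 → posterior Beta(16/5, 10/3)
obs 3: x=1 → posterior Beta(21/5, 10/3)
obs 4: x=1 → posterior Beta(26/5, 10/3)
obs 5: x=0 → posterior Beta(26/5, 13/3)
obs 6: x=1 → posterior Beta(31/5, 13/3)
obs 7: x=0 → posterior Beta(31/5, 16/3)
obs 8: x=1 → posterior Beta(36/5, 16/3)
obs 9: x=1 → posterior Beta(41/5, 16/3)
obs 10: x=0 → posterior Beta(41/5, 19/3)
obs 11: x=0 → posterior Beta(41/5, 22/3)
obs 12: x=0 → posterior Beta(41/5, 25/3)
obs 13: x=0 → posterior Beta(41/5, 28/3)
obs 14: x=0 → posterior Beta(41/5, 31/3)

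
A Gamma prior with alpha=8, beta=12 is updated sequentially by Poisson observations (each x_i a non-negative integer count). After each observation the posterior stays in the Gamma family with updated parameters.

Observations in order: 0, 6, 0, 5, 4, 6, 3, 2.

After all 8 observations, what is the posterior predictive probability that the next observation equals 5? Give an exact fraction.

obs 1: x=0 → posterior Gamma(8, 13)
obs 2: x=6 → posterior Gamma(14, 14)
obs 3: x=0 → posterior Gamma(14, 15)
obs 4: x=5 → posterior Gamma(19, 16)
obs 5: x=4 → posterior Gamma(23, 17)
obs 6: x=6 → posterior Gamma(29, 18)
obs 7: x=3 → posterior Gamma(32, 19)
obs 8: x=2 → posterior Gamma(34, 20)

4106332332359680000000000000000000000000000000000/175522663228862486625127968549968702993144556569961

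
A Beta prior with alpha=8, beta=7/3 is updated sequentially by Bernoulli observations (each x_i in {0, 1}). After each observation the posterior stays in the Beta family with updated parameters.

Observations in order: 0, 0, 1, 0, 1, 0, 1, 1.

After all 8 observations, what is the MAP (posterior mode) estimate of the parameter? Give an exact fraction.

33/49

obs 1: x=0 → posterior Beta(8, 10/3)
obs 2: x=0 → posterior Beta(8, 13/3)
obs 3: x=1 → posterior Beta(9, 13/3)
obs 4: x=0 → posterior Beta(9, 16/3)
obs 5: x=1 → posterior Beta(10, 16/3)
obs 6: x=0 → posterior Beta(10, 19/3)
obs 7: x=1 → posterior Beta(11, 19/3)
obs 8: x=1 → posterior Beta(12, 19/3)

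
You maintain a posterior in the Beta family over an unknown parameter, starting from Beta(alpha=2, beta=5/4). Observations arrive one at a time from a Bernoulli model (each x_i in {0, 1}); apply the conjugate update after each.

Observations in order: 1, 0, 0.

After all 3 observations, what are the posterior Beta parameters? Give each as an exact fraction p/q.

alpha=3, beta=13/4

obs 1: x=1 → posterior Beta(3, 5/4)
obs 2: x=0 → posterior Beta(3, 9/4)
obs 3: x=0 → posterior Beta(3, 13/4)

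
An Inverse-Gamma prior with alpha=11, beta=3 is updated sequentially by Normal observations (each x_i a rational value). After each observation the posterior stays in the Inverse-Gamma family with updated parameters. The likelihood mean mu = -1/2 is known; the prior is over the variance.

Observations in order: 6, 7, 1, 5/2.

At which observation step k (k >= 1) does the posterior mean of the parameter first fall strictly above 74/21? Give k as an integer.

obs 1: x=6 → posterior Inverse-Gamma(23/2, 193/8)
obs 2: x=7 → posterior Inverse-Gamma(12, 209/4)
obs 3: x=1 → posterior Inverse-Gamma(25/2, 427/8)
obs 4: x=5/2 → posterior Inverse-Gamma(13, 463/8)

k = 2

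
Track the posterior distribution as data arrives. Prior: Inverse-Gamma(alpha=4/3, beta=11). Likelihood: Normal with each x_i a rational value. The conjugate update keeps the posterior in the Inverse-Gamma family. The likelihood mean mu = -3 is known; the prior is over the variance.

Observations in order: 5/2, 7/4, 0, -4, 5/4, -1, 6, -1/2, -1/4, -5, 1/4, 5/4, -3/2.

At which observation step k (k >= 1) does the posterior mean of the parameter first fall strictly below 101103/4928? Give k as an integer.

obs 1: x=5/2 → posterior Inverse-Gamma(11/6, 209/8)
obs 2: x=7/4 → posterior Inverse-Gamma(7/3, 1197/32)
obs 3: x=0 → posterior Inverse-Gamma(17/6, 1341/32)
obs 4: x=-4 → posterior Inverse-Gamma(10/3, 1357/32)
obs 5: x=5/4 → posterior Inverse-Gamma(23/6, 823/16)
obs 6: x=-1 → posterior Inverse-Gamma(13/3, 855/16)
obs 7: x=6 → posterior Inverse-Gamma(29/6, 1503/16)
obs 8: x=-1/2 → posterior Inverse-Gamma(16/3, 1553/16)
obs 9: x=-1/4 → posterior Inverse-Gamma(35/6, 3227/32)
obs 10: x=-5 → posterior Inverse-Gamma(19/3, 3291/32)
obs 11: x=1/4 → posterior Inverse-Gamma(41/6, 865/8)
obs 12: x=5/4 → posterior Inverse-Gamma(22/3, 3749/32)
obs 13: x=-3/2 → posterior Inverse-Gamma(47/6, 3785/32)

k = 4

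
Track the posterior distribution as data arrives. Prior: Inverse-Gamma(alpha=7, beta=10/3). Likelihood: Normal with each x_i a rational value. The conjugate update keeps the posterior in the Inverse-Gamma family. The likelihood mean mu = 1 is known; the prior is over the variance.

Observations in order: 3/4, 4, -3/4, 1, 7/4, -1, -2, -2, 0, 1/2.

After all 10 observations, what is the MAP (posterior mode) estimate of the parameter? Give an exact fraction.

2045/1248

obs 1: x=3/4 → posterior Inverse-Gamma(15/2, 323/96)
obs 2: x=4 → posterior Inverse-Gamma(8, 755/96)
obs 3: x=-3/4 → posterior Inverse-Gamma(17/2, 451/48)
obs 4: x=1 → posterior Inverse-Gamma(9, 451/48)
obs 5: x=7/4 → posterior Inverse-Gamma(19/2, 929/96)
obs 6: x=-1 → posterior Inverse-Gamma(10, 1121/96)
obs 7: x=-2 → posterior Inverse-Gamma(21/2, 1553/96)
obs 8: x=-2 → posterior Inverse-Gamma(11, 1985/96)
obs 9: x=0 → posterior Inverse-Gamma(23/2, 2033/96)
obs 10: x=1/2 → posterior Inverse-Gamma(12, 2045/96)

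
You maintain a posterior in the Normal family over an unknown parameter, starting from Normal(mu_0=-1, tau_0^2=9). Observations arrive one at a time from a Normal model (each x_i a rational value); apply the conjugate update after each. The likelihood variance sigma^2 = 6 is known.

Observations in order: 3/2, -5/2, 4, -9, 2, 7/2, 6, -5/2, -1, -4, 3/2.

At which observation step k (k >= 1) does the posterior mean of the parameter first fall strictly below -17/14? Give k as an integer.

k = 4

obs 1: x=3/2 → posterior Normal(1/2, 18/5)
obs 2: x=-5/2 → posterior Normal(-5/8, 9/4)
obs 3: x=4 → posterior Normal(7/11, 18/11)
obs 4: x=-9 → posterior Normal(-10/7, 9/7)
obs 5: x=2 → posterior Normal(-14/17, 18/17)
obs 6: x=7/2 → posterior Normal(-7/40, 9/10)
obs 7: x=6 → posterior Normal(29/46, 18/23)
obs 8: x=-5/2 → posterior Normal(7/26, 9/13)
obs 9: x=-1 → posterior Normal(4/29, 18/29)
obs 10: x=-4 → posterior Normal(-1/4, 9/16)
obs 11: x=3/2 → posterior Normal(-1/10, 18/35)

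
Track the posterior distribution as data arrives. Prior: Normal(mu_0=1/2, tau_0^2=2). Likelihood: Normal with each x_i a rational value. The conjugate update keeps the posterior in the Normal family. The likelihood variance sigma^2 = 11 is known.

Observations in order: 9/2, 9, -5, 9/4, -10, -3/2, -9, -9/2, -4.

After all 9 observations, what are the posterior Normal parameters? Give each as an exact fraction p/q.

obs 1: x=9/2 → posterior Normal(29/26, 22/13)
obs 2: x=9 → posterior Normal(13/6, 22/15)
obs 3: x=-5 → posterior Normal(45/34, 22/17)
obs 4: x=9/4 → posterior Normal(27/19, 22/19)
obs 5: x=-10 → posterior Normal(1/3, 22/21)
obs 6: x=-3/2 → posterior Normal(4/23, 22/23)
obs 7: x=-9 → posterior Normal(-14/25, 22/25)
obs 8: x=-9/2 → posterior Normal(-23/27, 22/27)
obs 9: x=-4 → posterior Normal(-31/29, 22/29)

mu_0=-31/29, tau_0^2=22/29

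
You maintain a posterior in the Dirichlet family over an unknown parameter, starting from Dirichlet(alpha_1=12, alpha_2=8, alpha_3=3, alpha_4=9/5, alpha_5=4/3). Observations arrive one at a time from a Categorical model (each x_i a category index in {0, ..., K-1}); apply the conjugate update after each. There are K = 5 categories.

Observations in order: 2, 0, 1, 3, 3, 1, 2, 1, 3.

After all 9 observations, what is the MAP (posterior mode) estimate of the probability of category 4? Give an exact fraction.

5/452

obs 1: x=2 → posterior Dirichlet(12, 8, 4, 9/5, 4/3)
obs 2: x=0 → posterior Dirichlet(13, 8, 4, 9/5, 4/3)
obs 3: x=1 → posterior Dirichlet(13, 9, 4, 9/5, 4/3)
obs 4: x=3 → posterior Dirichlet(13, 9, 4, 14/5, 4/3)
obs 5: x=3 → posterior Dirichlet(13, 9, 4, 19/5, 4/3)
obs 6: x=1 → posterior Dirichlet(13, 10, 4, 19/5, 4/3)
obs 7: x=2 → posterior Dirichlet(13, 10, 5, 19/5, 4/3)
obs 8: x=1 → posterior Dirichlet(13, 11, 5, 19/5, 4/3)
obs 9: x=3 → posterior Dirichlet(13, 11, 5, 24/5, 4/3)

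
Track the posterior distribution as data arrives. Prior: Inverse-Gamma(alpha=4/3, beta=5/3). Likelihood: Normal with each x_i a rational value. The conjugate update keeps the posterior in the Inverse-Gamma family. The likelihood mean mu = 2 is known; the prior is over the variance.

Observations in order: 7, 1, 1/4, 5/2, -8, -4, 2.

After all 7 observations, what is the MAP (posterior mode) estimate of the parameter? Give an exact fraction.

obs 1: x=7 → posterior Inverse-Gamma(11/6, 85/6)
obs 2: x=1 → posterior Inverse-Gamma(7/3, 44/3)
obs 3: x=1/4 → posterior Inverse-Gamma(17/6, 1555/96)
obs 4: x=5/2 → posterior Inverse-Gamma(10/3, 1567/96)
obs 5: x=-8 → posterior Inverse-Gamma(23/6, 6367/96)
obs 6: x=-4 → posterior Inverse-Gamma(13/3, 8095/96)
obs 7: x=2 → posterior Inverse-Gamma(29/6, 8095/96)

1619/112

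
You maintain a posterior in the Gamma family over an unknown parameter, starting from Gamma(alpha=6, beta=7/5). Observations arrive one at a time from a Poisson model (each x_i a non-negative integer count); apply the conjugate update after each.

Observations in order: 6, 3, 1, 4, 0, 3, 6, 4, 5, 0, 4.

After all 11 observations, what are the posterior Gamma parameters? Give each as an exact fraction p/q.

obs 1: x=6 → posterior Gamma(12, 12/5)
obs 2: x=3 → posterior Gamma(15, 17/5)
obs 3: x=1 → posterior Gamma(16, 22/5)
obs 4: x=4 → posterior Gamma(20, 27/5)
obs 5: x=0 → posterior Gamma(20, 32/5)
obs 6: x=3 → posterior Gamma(23, 37/5)
obs 7: x=6 → posterior Gamma(29, 42/5)
obs 8: x=4 → posterior Gamma(33, 47/5)
obs 9: x=5 → posterior Gamma(38, 52/5)
obs 10: x=0 → posterior Gamma(38, 57/5)
obs 11: x=4 → posterior Gamma(42, 62/5)

alpha=42, beta=62/5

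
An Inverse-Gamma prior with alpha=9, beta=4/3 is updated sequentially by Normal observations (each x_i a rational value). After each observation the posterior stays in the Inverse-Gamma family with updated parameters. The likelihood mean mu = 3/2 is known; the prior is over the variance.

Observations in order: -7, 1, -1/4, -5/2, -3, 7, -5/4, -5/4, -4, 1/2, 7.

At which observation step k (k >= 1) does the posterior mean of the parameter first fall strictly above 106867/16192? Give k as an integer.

k = 7

obs 1: x=-7 → posterior Inverse-Gamma(19/2, 899/24)
obs 2: x=1 → posterior Inverse-Gamma(10, 451/12)
obs 3: x=-1/4 → posterior Inverse-Gamma(21/2, 3755/96)
obs 4: x=-5/2 → posterior Inverse-Gamma(11, 4523/96)
obs 5: x=-3 → posterior Inverse-Gamma(23/2, 5495/96)
obs 6: x=7 → posterior Inverse-Gamma(12, 6947/96)
obs 7: x=-5/4 → posterior Inverse-Gamma(25/2, 3655/48)
obs 8: x=-5/4 → posterior Inverse-Gamma(13, 7673/96)
obs 9: x=-4 → posterior Inverse-Gamma(27/2, 9125/96)
obs 10: x=1/2 → posterior Inverse-Gamma(14, 9173/96)
obs 11: x=7 → posterior Inverse-Gamma(29/2, 10625/96)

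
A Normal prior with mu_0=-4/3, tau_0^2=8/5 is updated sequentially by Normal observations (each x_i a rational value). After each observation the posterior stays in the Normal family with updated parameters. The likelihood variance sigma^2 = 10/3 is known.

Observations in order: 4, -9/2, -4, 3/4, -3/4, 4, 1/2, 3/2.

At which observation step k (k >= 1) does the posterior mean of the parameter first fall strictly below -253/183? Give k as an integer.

k = 3

obs 1: x=4 → posterior Normal(44/111, 40/37)
obs 2: x=-9/2 → posterior Normal(-118/147, 40/49)
obs 3: x=-4 → posterior Normal(-262/183, 40/61)
obs 4: x=3/4 → posterior Normal(-235/219, 40/73)
obs 5: x=-3/4 → posterior Normal(-262/255, 8/17)
obs 6: x=4 → posterior Normal(-118/291, 40/97)
obs 7: x=1/2 → posterior Normal(-100/327, 40/109)
obs 8: x=3/2 → posterior Normal(-46/363, 40/121)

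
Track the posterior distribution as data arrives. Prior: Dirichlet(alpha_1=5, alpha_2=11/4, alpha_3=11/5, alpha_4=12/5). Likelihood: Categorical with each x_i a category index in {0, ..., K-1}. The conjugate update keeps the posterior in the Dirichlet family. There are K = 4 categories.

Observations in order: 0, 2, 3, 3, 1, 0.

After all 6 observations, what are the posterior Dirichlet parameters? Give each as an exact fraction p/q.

alpha_1=7, alpha_2=15/4, alpha_3=16/5, alpha_4=22/5

obs 1: x=0 → posterior Dirichlet(6, 11/4, 11/5, 12/5)
obs 2: x=2 → posterior Dirichlet(6, 11/4, 16/5, 12/5)
obs 3: x=3 → posterior Dirichlet(6, 11/4, 16/5, 17/5)
obs 4: x=3 → posterior Dirichlet(6, 11/4, 16/5, 22/5)
obs 5: x=1 → posterior Dirichlet(6, 15/4, 16/5, 22/5)
obs 6: x=0 → posterior Dirichlet(7, 15/4, 16/5, 22/5)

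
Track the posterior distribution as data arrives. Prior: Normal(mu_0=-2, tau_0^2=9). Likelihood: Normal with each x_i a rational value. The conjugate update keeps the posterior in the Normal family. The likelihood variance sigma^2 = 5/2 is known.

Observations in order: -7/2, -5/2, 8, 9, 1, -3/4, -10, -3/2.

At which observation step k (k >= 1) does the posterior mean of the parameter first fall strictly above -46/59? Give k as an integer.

k = 3

obs 1: x=-7/2 → posterior Normal(-73/23, 45/23)
obs 2: x=-5/2 → posterior Normal(-118/41, 45/41)
obs 3: x=8 → posterior Normal(26/59, 45/59)
obs 4: x=9 → posterior Normal(188/77, 45/77)
obs 5: x=1 → posterior Normal(206/95, 9/19)
obs 6: x=-3/4 → posterior Normal(385/226, 45/113)
obs 7: x=-10 → posterior Normal(25/262, 45/131)
obs 8: x=-3/2 → posterior Normal(-29/298, 45/149)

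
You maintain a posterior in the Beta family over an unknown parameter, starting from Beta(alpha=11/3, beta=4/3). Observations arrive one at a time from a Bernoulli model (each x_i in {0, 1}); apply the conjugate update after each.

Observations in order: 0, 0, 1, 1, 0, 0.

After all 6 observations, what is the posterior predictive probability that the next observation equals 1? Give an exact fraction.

17/33

obs 1: x=0 → posterior Beta(11/3, 7/3)
obs 2: x=0 → posterior Beta(11/3, 10/3)
obs 3: x=1 → posterior Beta(14/3, 10/3)
obs 4: x=1 → posterior Beta(17/3, 10/3)
obs 5: x=0 → posterior Beta(17/3, 13/3)
obs 6: x=0 → posterior Beta(17/3, 16/3)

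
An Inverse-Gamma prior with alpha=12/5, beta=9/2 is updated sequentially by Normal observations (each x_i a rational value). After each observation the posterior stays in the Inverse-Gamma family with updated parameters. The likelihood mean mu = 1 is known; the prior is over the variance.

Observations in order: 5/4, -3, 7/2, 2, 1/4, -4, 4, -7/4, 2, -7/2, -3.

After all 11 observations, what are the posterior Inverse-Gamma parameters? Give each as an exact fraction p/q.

obs 1: x=5/4 → posterior Inverse-Gamma(29/10, 145/32)
obs 2: x=-3 → posterior Inverse-Gamma(17/5, 401/32)
obs 3: x=7/2 → posterior Inverse-Gamma(39/10, 501/32)
obs 4: x=2 → posterior Inverse-Gamma(22/5, 517/32)
obs 5: x=1/4 → posterior Inverse-Gamma(49/10, 263/16)
obs 6: x=-4 → posterior Inverse-Gamma(27/5, 463/16)
obs 7: x=4 → posterior Inverse-Gamma(59/10, 535/16)
obs 8: x=-7/4 → posterior Inverse-Gamma(32/5, 1191/32)
obs 9: x=2 → posterior Inverse-Gamma(69/10, 1207/32)
obs 10: x=-7/2 → posterior Inverse-Gamma(37/5, 1531/32)
obs 11: x=-3 → posterior Inverse-Gamma(79/10, 1787/32)

alpha=79/10, beta=1787/32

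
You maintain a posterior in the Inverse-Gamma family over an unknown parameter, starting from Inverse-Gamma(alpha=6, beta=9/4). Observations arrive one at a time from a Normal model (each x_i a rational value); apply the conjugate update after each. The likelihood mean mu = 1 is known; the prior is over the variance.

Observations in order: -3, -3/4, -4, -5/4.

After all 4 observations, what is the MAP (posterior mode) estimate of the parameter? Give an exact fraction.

obs 1: x=-3 → posterior Inverse-Gamma(13/2, 41/4)
obs 2: x=-3/4 → posterior Inverse-Gamma(7, 377/32)
obs 3: x=-4 → posterior Inverse-Gamma(15/2, 777/32)
obs 4: x=-5/4 → posterior Inverse-Gamma(8, 429/16)

143/48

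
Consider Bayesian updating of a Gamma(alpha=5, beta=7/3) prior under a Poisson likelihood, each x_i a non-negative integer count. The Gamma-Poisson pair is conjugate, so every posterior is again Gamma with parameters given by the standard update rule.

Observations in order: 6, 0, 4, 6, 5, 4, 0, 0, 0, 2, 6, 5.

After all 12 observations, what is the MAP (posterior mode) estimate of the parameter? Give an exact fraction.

obs 1: x=6 → posterior Gamma(11, 10/3)
obs 2: x=0 → posterior Gamma(11, 13/3)
obs 3: x=4 → posterior Gamma(15, 16/3)
obs 4: x=6 → posterior Gamma(21, 19/3)
obs 5: x=5 → posterior Gamma(26, 22/3)
obs 6: x=4 → posterior Gamma(30, 25/3)
obs 7: x=0 → posterior Gamma(30, 28/3)
obs 8: x=0 → posterior Gamma(30, 31/3)
obs 9: x=0 → posterior Gamma(30, 34/3)
obs 10: x=2 → posterior Gamma(32, 37/3)
obs 11: x=6 → posterior Gamma(38, 40/3)
obs 12: x=5 → posterior Gamma(43, 43/3)

126/43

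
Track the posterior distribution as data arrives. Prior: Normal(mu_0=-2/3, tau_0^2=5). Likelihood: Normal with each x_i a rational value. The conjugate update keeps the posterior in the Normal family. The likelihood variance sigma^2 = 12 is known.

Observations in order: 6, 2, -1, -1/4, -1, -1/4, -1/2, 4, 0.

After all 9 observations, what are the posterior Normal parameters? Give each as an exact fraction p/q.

mu_0=37/57, tau_0^2=20/19

obs 1: x=6 → posterior Normal(22/17, 60/17)
obs 2: x=2 → posterior Normal(16/11, 30/11)
obs 3: x=-1 → posterior Normal(1, 20/9)
obs 4: x=-1/4 → posterior Normal(103/128, 15/8)
obs 5: x=-1 → posterior Normal(83/148, 60/37)
obs 6: x=-1/4 → posterior Normal(13/28, 10/7)
obs 7: x=-1/2 → posterior Normal(17/47, 60/47)
obs 8: x=4 → posterior Normal(37/52, 15/13)
obs 9: x=0 → posterior Normal(37/57, 20/19)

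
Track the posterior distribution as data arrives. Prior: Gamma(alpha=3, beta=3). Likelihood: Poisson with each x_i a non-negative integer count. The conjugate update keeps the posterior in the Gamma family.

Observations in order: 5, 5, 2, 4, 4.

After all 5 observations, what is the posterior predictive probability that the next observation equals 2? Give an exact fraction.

54307214553000919957504/239299329230617529590083

obs 1: x=5 → posterior Gamma(8, 4)
obs 2: x=5 → posterior Gamma(13, 5)
obs 3: x=2 → posterior Gamma(15, 6)
obs 4: x=4 → posterior Gamma(19, 7)
obs 5: x=4 → posterior Gamma(23, 8)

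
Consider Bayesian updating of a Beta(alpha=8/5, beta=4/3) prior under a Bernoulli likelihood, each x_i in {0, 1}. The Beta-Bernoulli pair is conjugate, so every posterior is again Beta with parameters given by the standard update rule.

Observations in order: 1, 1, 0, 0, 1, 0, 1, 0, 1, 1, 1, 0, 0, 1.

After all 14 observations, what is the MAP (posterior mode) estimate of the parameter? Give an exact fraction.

obs 1: x=1 → posterior Beta(13/5, 4/3)
obs 2: x=1 → posterior Beta(18/5, 4/3)
obs 3: x=0 → posterior Beta(18/5, 7/3)
obs 4: x=0 → posterior Beta(18/5, 10/3)
obs 5: x=1 → posterior Beta(23/5, 10/3)
obs 6: x=0 → posterior Beta(23/5, 13/3)
obs 7: x=1 → posterior Beta(28/5, 13/3)
obs 8: x=0 → posterior Beta(28/5, 16/3)
obs 9: x=1 → posterior Beta(33/5, 16/3)
obs 10: x=1 → posterior Beta(38/5, 16/3)
obs 11: x=1 → posterior Beta(43/5, 16/3)
obs 12: x=0 → posterior Beta(43/5, 19/3)
obs 13: x=0 → posterior Beta(43/5, 22/3)
obs 14: x=1 → posterior Beta(48/5, 22/3)

129/224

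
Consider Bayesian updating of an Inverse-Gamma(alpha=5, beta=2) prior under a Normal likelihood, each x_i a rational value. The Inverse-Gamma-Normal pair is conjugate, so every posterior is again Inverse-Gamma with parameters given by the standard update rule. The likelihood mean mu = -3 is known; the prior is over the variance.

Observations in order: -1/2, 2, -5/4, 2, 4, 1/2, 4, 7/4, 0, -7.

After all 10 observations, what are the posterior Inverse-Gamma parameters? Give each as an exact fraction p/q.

alpha=10, beta=1769/16

obs 1: x=-1/2 → posterior Inverse-Gamma(11/2, 41/8)
obs 2: x=2 → posterior Inverse-Gamma(6, 141/8)
obs 3: x=-5/4 → posterior Inverse-Gamma(13/2, 613/32)
obs 4: x=2 → posterior Inverse-Gamma(7, 1013/32)
obs 5: x=4 → posterior Inverse-Gamma(15/2, 1797/32)
obs 6: x=1/2 → posterior Inverse-Gamma(8, 1993/32)
obs 7: x=4 → posterior Inverse-Gamma(17/2, 2777/32)
obs 8: x=7/4 → posterior Inverse-Gamma(9, 1569/16)
obs 9: x=0 → posterior Inverse-Gamma(19/2, 1641/16)
obs 10: x=-7 → posterior Inverse-Gamma(10, 1769/16)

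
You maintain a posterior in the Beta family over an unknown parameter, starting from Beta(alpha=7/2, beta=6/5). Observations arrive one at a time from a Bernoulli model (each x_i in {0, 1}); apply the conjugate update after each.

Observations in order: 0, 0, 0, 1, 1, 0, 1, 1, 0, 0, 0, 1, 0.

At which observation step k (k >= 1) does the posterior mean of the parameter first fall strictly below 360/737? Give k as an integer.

obs 1: x=0 → posterior Beta(7/2, 11/5)
obs 2: x=0 → posterior Beta(7/2, 16/5)
obs 3: x=0 → posterior Beta(7/2, 21/5)
obs 4: x=1 → posterior Beta(9/2, 21/5)
obs 5: x=1 → posterior Beta(11/2, 21/5)
obs 6: x=0 → posterior Beta(11/2, 26/5)
obs 7: x=1 → posterior Beta(13/2, 26/5)
obs 8: x=1 → posterior Beta(15/2, 26/5)
obs 9: x=0 → posterior Beta(15/2, 31/5)
obs 10: x=0 → posterior Beta(15/2, 36/5)
obs 11: x=0 → posterior Beta(15/2, 41/5)
obs 12: x=1 → posterior Beta(17/2, 41/5)
obs 13: x=0 → posterior Beta(17/2, 46/5)

k = 3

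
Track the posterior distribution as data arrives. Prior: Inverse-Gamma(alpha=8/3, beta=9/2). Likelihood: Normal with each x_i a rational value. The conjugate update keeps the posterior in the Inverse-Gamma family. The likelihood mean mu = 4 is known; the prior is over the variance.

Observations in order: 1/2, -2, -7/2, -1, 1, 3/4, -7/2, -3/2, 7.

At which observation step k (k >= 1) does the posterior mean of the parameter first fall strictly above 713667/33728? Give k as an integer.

obs 1: x=1/2 → posterior Inverse-Gamma(19/6, 85/8)
obs 2: x=-2 → posterior Inverse-Gamma(11/3, 229/8)
obs 3: x=-7/2 → posterior Inverse-Gamma(25/6, 227/4)
obs 4: x=-1 → posterior Inverse-Gamma(14/3, 277/4)
obs 5: x=1 → posterior Inverse-Gamma(31/6, 295/4)
obs 6: x=3/4 → posterior Inverse-Gamma(17/3, 2529/32)
obs 7: x=-7/2 → posterior Inverse-Gamma(37/6, 3429/32)
obs 8: x=-3/2 → posterior Inverse-Gamma(20/3, 3913/32)
obs 9: x=7 → posterior Inverse-Gamma(43/6, 4057/32)

k = 8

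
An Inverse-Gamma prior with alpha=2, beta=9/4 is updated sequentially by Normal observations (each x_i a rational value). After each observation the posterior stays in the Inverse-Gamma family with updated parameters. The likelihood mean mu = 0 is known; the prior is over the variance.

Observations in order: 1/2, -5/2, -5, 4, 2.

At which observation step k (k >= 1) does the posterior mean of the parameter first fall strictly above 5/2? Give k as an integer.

obs 1: x=1/2 → posterior Inverse-Gamma(5/2, 19/8)
obs 2: x=-5/2 → posterior Inverse-Gamma(3, 11/2)
obs 3: x=-5 → posterior Inverse-Gamma(7/2, 18)
obs 4: x=4 → posterior Inverse-Gamma(4, 26)
obs 5: x=2 → posterior Inverse-Gamma(9/2, 28)

k = 2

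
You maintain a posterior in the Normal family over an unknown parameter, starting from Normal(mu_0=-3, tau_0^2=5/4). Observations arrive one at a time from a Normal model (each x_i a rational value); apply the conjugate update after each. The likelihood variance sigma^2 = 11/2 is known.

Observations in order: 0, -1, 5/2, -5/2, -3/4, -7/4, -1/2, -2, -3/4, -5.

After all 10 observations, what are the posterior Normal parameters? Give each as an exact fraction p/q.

mu_0=-499/288, tau_0^2=55/144

obs 1: x=0 → posterior Normal(-22/9, 55/54)
obs 2: x=-1 → posterior Normal(-71/32, 55/64)
obs 3: x=5/2 → posterior Normal(-117/74, 55/74)
obs 4: x=-5/2 → posterior Normal(-71/42, 55/84)
obs 5: x=-3/4 → posterior Normal(-299/188, 55/94)
obs 6: x=-7/4 → posterior Normal(-167/104, 55/104)
obs 7: x=-1/2 → posterior Normal(-86/57, 55/114)
obs 8: x=-2 → posterior Normal(-48/31, 55/124)
obs 9: x=-3/4 → posterior Normal(-399/268, 55/134)
obs 10: x=-5 → posterior Normal(-499/288, 55/144)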